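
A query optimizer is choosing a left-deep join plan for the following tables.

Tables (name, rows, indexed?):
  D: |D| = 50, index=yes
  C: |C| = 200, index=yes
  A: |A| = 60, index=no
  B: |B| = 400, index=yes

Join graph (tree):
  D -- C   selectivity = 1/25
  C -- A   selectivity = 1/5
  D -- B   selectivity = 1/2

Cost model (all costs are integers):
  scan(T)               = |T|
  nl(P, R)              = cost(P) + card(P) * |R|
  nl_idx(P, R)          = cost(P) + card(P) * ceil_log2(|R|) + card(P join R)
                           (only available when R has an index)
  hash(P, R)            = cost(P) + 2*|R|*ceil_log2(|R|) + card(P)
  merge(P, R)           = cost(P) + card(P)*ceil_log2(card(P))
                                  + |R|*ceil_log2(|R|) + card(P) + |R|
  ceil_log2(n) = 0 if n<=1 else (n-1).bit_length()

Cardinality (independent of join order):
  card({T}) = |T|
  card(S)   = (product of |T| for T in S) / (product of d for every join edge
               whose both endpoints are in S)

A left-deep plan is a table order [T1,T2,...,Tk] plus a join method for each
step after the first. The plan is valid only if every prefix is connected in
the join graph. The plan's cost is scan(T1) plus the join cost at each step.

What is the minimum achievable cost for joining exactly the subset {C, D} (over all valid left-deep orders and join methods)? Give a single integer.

Selinger DP over subsets of {C,D}:
  {D}: scan cost=50, card=50
  {C}: scan cost=200, card=200
  {CD}: card=400; try (C,nl_idx)→850, (D,hash)→1000, (D,nl_idx)→1800, (C,merge)→2200, (D,merge)→2350, (C,hash)→3300 …(+2); best=850 via (C,nl_idx)

850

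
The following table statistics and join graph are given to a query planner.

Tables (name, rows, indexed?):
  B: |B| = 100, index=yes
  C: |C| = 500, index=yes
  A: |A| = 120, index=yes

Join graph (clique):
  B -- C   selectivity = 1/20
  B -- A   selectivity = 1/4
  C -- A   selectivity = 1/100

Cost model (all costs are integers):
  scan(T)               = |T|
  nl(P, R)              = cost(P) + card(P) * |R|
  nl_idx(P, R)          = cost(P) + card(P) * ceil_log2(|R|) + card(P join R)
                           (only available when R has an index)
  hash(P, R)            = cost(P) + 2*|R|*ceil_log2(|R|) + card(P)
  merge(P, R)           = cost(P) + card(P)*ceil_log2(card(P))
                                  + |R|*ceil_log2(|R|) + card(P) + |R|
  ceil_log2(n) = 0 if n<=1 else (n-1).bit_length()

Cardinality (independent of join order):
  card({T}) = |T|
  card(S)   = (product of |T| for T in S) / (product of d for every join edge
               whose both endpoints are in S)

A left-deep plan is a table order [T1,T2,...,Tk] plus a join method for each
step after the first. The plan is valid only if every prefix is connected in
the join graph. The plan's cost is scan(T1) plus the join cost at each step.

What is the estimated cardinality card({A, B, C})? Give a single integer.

Tables in S: A(120), B(100), C(500)
Edges inside S: B-C(d=20), B-A(d=4), C-A(d=100)
numerator = 120 * 100 * 500 = 6000000
denominator = 20 * 4 * 100 = 8000
card(S) = 6000000 / 8000 = 750

750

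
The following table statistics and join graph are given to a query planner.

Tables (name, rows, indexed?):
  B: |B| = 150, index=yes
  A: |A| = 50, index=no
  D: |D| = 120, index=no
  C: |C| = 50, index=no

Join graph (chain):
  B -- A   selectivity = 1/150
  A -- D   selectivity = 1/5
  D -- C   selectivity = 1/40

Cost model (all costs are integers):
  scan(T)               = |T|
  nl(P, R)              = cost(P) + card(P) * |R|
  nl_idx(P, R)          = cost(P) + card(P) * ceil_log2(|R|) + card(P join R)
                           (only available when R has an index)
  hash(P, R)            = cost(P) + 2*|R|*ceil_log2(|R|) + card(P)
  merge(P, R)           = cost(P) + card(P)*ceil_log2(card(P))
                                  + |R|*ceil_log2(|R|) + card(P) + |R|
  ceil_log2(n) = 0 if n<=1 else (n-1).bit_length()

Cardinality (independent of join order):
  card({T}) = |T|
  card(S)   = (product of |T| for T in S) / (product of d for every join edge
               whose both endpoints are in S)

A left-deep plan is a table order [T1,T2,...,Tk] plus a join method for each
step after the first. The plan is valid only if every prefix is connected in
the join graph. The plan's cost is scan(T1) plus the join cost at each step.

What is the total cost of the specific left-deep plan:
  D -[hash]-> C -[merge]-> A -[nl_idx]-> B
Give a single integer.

step 1: scan D: cost=120, card=120
step 2: join C via hash
    card(P join C) = 120*50/(40) = 150
    cost = 120 + 2*50*6 + 120 = 840
step 3: join A via merge
    card(P join A) = 150*50/(5) = 1500
    cost = 840 + 150*8 + 50*6 + 150 + 50 = 2540
step 4: join B via nl_idx
    card(P join B) = 1500*150/(150) = 1500
    cost = 2540 + 1500*8 + 1500 = 16040

16040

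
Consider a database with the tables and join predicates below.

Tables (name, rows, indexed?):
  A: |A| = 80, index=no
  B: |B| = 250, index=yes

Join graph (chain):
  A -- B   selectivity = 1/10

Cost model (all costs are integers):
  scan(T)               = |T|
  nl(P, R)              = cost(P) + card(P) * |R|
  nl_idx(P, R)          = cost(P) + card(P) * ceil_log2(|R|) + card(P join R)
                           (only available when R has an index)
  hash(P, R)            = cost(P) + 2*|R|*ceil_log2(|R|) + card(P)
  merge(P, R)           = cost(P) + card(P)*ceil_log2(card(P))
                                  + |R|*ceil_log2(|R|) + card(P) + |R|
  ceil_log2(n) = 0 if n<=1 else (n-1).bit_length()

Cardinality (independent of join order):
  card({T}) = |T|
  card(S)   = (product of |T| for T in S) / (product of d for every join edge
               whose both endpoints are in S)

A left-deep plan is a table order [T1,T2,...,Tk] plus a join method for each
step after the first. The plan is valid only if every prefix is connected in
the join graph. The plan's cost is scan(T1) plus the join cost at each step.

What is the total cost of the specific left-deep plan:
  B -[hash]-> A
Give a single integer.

1620

step 1: scan B: cost=250, card=250
step 2: join A via hash
    card(P join A) = 250*80/(10) = 2000
    cost = 250 + 2*80*7 + 250 = 1620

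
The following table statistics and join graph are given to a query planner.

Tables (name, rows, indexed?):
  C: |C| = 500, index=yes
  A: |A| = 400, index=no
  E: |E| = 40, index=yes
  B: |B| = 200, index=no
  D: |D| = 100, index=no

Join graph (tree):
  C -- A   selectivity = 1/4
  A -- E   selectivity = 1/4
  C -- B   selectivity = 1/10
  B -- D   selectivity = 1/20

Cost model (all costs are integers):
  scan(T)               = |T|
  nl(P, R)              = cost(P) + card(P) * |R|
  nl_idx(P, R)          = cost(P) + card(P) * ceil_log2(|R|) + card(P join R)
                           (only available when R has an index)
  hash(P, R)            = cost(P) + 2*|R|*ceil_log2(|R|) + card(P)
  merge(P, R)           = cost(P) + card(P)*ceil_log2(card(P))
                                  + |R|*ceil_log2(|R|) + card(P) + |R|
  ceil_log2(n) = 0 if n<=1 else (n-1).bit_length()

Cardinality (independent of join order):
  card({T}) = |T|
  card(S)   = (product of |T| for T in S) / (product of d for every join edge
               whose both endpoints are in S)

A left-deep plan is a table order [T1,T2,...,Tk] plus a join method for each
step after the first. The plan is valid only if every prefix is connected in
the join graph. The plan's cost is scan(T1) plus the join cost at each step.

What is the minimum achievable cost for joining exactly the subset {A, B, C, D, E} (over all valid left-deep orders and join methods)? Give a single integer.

Selinger DP over subsets of {A,B,C,D,E}:
  {C}: scan cost=500, card=500
  {A}: scan cost=400, card=400
  {E}: scan cost=40, card=40
  {B}: scan cost=200, card=200
  {D}: scan cost=100, card=100
  {AC}: card=50000; try (A,hash)→8200, (C,merge)→9400, (A,merge)→9500, (C,hash)→9800, (C,nl_idx)→54000, (C,nl)→200400 …(+1); best=8200 via (A,hash)
  {BC}: card=10000; try (B,hash)→4200, (C,merge)→7000, (B,merge)→7300, (C,hash)→9400, (C,nl_idx)→12000, (C,nl)→100200 …(+1); best=4200 via (B,hash)
  {AE}: card=4000; try (E,hash)→1280, (A,merge)→4320, (E,merge)→4680, (E,nl_idx)→6800, (A,hash)→7280, (A,nl)→16040 …(+1); best=1280 via (E,hash)
  {BD}: card=1000; try (D,hash)→1800, (B,merge)→2700, (D,merge)→2800, (B,hash)→3400, (B,nl)→20100, (D,nl)→20200; best=1800 via (D,hash)
  {ACE}: card=500000; try (C,hash)→14280, (C,merge)→58280, (E,hash)→58680, (C,nl_idx)→537280, (E,nl_idx)→808200, (E,merge)→858480 …(+2); best=14280 via (C,hash)
  {ABC}: card=1000000; try (A,hash)→21400, (B,hash)→61400, (A,merge)→158200, (B,merge)→860000, (A,nl)→4004200, (B,nl)→10008200; best=21400 via (A,hash)
  {BCD}: card=50000; try (C,hash)→11800, (D,hash)→15600, (C,merge)→17800, (C,nl_idx)→60800, (D,merge)→155000, (C,nl)→501800 …(+1); best=11800 via (C,hash)
  {ABCE}: card=10000000; try (B,hash)→517480, (E,hash)→1021880, (B,merge)→10016080, (E,nl_idx)→16021400, (E,merge)→21021680, (E,nl)→40021400 …(+1); best=517480 via (B,hash)
  {ABCD}: card=5000000; try (A,hash)→69000, (A,merge)→865800, (D,hash)→1022800, (A,nl)→20011800, (D,merge)→21022200, (D,nl)→100021400; best=69000 via (A,hash)
  {ABCDE}: card=50000000; try (E,hash)→5069480, (D,hash)→10518880, (E,nl_idx)→80069000, (E,merge)→120069280, (E,nl)→200069000, (D,merge)→250518280 …(+1); best=5069480 via (E,hash)

5069480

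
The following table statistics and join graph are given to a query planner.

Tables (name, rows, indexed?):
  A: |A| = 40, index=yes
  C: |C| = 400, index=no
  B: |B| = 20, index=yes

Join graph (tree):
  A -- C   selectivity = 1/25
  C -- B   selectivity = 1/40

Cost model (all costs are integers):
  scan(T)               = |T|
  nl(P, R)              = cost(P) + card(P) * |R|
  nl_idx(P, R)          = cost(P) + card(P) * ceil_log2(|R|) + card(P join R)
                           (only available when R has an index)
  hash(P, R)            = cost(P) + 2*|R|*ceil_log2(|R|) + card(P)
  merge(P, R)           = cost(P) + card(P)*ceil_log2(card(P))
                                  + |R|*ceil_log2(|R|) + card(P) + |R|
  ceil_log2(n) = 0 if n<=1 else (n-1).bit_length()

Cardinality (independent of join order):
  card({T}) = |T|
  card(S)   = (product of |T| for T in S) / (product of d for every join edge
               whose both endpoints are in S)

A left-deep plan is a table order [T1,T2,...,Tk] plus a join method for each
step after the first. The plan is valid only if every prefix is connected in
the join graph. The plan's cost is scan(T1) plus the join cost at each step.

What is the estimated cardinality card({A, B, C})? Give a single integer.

320

Tables in S: A(40), B(20), C(400)
Edges inside S: A-C(d=25), C-B(d=40)
numerator = 40 * 20 * 400 = 320000
denominator = 25 * 40 = 1000
card(S) = 320000 / 1000 = 320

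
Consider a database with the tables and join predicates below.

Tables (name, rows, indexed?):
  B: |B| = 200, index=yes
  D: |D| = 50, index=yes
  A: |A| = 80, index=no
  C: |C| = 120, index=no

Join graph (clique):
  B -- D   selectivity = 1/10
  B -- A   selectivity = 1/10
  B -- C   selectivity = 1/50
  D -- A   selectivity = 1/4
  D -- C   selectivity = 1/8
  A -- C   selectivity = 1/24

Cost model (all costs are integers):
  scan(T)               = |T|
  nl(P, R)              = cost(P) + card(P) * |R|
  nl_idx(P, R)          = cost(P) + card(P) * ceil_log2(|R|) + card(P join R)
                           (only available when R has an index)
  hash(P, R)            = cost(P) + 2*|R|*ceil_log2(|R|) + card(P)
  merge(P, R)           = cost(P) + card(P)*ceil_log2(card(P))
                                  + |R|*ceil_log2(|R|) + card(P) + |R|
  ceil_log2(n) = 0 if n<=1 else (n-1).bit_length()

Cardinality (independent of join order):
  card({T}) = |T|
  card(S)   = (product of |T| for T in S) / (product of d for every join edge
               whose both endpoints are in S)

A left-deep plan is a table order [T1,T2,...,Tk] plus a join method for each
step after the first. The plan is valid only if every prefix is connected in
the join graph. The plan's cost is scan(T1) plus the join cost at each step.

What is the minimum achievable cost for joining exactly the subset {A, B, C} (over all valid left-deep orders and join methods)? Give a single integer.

Selinger DP over subsets of {A,B,C}:
  {B}: scan cost=200, card=200
  {A}: scan cost=80, card=80
  {C}: scan cost=120, card=120
  {AB}: card=1600; try (A,hash)→1520, (B,nl_idx)→2320, (B,merge)→2520, (A,merge)→2640, (B,hash)→3360, (B,nl)→16080 …(+1); best=1520 via (A,hash)
  {BC}: card=480; try (B,nl_idx)→1560, (C,hash)→2080, (B,merge)→2880, (C,merge)→2960, (B,hash)→3440, (B,nl)→24120 …(+1); best=1560 via (B,nl_idx)
  {AC}: card=400; try (A,hash)→1360, (C,merge)→1680, (A,merge)→1720, (C,hash)→1840, (C,nl)→9680, (A,nl)→9720; best=1360 via (A,hash)
  {ABC}: card=160; try (A,hash)→3160, (B,nl_idx)→4720, (C,hash)→4800, (B,hash)→4960, (A,merge)→7000, (B,merge)→7160 …(+4); best=3160 via (A,hash)

3160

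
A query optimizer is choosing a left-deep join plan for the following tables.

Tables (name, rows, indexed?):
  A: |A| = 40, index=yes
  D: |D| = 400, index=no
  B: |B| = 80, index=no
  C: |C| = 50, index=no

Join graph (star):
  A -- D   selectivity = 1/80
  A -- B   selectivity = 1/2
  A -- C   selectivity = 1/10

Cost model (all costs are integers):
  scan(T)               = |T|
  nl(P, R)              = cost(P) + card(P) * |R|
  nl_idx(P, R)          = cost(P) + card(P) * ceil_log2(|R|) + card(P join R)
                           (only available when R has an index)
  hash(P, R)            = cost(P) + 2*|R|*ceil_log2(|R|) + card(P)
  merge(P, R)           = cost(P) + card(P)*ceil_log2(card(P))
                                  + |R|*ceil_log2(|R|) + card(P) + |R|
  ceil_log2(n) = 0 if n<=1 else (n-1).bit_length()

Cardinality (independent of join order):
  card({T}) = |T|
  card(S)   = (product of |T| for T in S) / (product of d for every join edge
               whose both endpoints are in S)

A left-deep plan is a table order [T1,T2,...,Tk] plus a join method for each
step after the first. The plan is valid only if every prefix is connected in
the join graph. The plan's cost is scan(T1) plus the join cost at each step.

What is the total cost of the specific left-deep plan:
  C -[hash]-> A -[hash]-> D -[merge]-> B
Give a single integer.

19620

step 1: scan C: cost=50, card=50
step 2: join A via hash
    card(P join A) = 50*40/(10) = 200
    cost = 50 + 2*40*6 + 50 = 580
step 3: join D via hash
    card(P join D) = 200*400/(80) = 1000
    cost = 580 + 2*400*9 + 200 = 7980
step 4: join B via merge
    card(P join B) = 1000*80/(2) = 40000
    cost = 7980 + 1000*10 + 80*7 + 1000 + 80 = 19620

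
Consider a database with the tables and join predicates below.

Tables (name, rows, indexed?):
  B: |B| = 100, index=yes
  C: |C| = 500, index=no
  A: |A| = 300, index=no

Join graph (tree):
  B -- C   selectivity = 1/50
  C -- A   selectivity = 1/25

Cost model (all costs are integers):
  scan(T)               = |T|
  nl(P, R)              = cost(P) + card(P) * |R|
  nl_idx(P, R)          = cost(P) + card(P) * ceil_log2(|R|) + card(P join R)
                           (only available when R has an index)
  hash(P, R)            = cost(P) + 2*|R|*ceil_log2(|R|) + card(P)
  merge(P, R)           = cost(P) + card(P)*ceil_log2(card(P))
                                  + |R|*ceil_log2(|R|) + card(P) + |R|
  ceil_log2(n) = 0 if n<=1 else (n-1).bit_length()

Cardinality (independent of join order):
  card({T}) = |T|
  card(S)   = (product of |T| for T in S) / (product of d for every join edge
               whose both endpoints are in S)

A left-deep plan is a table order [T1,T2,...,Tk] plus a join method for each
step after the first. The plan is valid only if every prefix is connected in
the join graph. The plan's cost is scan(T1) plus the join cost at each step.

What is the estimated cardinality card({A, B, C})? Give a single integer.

Tables in S: A(300), B(100), C(500)
Edges inside S: B-C(d=50), C-A(d=25)
numerator = 300 * 100 * 500 = 15000000
denominator = 50 * 25 = 1250
card(S) = 15000000 / 1250 = 12000

12000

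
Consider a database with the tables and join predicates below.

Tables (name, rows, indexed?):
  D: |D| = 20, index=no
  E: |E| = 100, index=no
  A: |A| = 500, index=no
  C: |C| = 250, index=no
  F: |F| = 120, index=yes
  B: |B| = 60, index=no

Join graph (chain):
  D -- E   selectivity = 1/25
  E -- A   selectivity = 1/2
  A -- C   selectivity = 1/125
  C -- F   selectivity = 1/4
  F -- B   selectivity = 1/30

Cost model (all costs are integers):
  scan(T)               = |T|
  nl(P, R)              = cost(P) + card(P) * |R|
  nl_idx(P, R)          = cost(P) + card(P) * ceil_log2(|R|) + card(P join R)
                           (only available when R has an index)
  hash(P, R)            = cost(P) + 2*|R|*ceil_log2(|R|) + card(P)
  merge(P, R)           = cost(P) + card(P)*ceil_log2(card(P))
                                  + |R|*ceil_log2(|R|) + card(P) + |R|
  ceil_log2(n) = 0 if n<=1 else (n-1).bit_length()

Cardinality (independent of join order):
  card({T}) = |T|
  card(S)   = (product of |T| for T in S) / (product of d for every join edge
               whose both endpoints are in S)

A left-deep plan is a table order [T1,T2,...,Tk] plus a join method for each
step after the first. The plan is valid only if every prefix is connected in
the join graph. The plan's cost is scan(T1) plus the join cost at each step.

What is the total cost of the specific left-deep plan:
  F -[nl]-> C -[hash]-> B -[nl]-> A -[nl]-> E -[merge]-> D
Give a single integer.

82538460

step 1: scan F: cost=120, card=120
step 2: join C via nl
    card(P join C) = 120*250/(4) = 7500
    cost = 120 + 120*250 = 30120
step 3: join B via hash
    card(P join B) = 7500*60/(30) = 15000
    cost = 30120 + 2*60*6 + 7500 = 38340
step 4: join A via nl
    card(P join A) = 15000*500/(125) = 60000
    cost = 38340 + 15000*500 = 7538340
step 5: join E via nl
    card(P join E) = 60000*100/(2) = 3000000
    cost = 7538340 + 60000*100 = 13538340
step 6: join D via merge
    card(P join D) = 3000000*20/(25) = 2400000
    cost = 13538340 + 3000000*22 + 20*5 + 3000000 + 20 = 82538460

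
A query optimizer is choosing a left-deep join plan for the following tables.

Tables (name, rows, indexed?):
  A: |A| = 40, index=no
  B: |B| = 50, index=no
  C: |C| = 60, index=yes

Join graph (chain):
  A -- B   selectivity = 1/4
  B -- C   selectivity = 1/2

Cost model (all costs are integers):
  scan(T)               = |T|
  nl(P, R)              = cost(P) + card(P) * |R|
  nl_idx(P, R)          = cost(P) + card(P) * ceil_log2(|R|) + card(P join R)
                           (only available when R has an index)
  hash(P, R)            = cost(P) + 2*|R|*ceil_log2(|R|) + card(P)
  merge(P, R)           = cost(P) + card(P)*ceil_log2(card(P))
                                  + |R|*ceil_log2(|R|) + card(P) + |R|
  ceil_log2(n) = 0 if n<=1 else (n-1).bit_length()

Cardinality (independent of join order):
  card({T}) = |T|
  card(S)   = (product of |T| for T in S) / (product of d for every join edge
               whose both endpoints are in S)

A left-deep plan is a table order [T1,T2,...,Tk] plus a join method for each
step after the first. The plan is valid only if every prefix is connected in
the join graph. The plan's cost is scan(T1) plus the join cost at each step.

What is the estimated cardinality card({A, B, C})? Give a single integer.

Tables in S: A(40), B(50), C(60)
Edges inside S: A-B(d=4), B-C(d=2)
numerator = 40 * 50 * 60 = 120000
denominator = 4 * 2 = 8
card(S) = 120000 / 8 = 15000

15000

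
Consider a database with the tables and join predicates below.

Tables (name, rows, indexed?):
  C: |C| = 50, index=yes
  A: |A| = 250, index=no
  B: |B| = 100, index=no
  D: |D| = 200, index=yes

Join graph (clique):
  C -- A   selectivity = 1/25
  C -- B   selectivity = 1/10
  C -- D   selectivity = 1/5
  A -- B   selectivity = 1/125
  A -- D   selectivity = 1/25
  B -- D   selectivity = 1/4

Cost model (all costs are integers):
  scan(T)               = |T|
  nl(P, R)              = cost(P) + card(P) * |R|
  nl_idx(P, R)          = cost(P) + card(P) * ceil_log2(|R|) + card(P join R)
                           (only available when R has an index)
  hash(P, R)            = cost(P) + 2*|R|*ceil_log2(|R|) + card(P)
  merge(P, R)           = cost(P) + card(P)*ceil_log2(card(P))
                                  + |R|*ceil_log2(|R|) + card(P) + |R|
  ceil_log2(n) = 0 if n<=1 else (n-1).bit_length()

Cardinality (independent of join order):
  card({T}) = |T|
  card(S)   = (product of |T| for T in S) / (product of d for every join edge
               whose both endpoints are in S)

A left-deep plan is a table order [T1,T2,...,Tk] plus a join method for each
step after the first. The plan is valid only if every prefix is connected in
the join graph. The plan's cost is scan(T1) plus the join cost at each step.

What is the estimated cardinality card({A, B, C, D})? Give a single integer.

Tables in S: A(250), B(100), C(50), D(200)
Edges inside S: C-A(d=25), C-B(d=10), C-D(d=5), A-B(d=125), A-D(d=25), B-D(d=4)
numerator = 250 * 100 * 50 * 200 = 250000000
denominator = 25 * 10 * 5 * 125 * 25 * 4 = 15625000
card(S) = 250000000 / 15625000 = 16

16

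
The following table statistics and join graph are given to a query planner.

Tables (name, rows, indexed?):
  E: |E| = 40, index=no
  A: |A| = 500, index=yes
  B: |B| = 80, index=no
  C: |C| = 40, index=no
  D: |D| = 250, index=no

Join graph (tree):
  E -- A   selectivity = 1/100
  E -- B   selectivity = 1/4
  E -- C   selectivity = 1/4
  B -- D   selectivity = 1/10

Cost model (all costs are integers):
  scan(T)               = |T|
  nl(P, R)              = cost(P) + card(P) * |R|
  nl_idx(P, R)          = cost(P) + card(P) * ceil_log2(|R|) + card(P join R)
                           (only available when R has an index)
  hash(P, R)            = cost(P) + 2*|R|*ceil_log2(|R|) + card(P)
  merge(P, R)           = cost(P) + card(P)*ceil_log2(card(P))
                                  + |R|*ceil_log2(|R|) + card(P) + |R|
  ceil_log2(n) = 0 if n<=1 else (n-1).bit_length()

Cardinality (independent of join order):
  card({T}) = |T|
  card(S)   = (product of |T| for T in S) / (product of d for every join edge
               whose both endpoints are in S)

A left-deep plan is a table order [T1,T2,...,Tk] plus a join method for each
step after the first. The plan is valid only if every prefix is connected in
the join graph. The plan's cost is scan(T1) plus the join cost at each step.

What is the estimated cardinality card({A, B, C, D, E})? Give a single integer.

1000000

Tables in S: A(500), B(80), C(40), D(250), E(40)
Edges inside S: E-A(d=100), E-B(d=4), E-C(d=4), B-D(d=10)
numerator = 500 * 80 * 40 * 250 * 40 = 16000000000
denominator = 100 * 4 * 4 * 10 = 16000
card(S) = 16000000000 / 16000 = 1000000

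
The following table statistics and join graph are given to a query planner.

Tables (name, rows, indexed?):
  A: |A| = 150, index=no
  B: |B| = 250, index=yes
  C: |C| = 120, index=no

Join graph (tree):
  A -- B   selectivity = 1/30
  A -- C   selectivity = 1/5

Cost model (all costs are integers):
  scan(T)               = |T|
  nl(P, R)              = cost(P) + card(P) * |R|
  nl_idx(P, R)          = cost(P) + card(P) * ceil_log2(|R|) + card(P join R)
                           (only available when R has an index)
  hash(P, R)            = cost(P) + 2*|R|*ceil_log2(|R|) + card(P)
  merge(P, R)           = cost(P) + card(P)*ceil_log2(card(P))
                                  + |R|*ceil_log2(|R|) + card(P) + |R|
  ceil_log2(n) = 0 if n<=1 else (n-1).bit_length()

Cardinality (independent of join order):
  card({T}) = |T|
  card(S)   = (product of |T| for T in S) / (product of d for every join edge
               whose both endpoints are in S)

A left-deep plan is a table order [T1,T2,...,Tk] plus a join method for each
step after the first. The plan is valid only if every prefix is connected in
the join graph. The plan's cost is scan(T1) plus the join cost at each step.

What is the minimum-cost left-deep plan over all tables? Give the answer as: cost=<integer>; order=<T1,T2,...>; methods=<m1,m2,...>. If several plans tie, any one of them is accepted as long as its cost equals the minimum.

cost=5530; order=A,B,C; methods=nl_idx,hash

Selinger DP (subsets sized 1..n):
  {A}: scan cost=150, card=150
  {B}: scan cost=250, card=250
  {C}: scan cost=120, card=120
  {AB}: card=1250; try (B,nl_idx)→2600, (A,hash)→2900, (B,merge)→3750, (A,merge)→3850, (B,hash)→4300, (B,nl)→37650 …(+1); best=2600 via (B,nl_idx)
  {AC}: card=3600; try (C,hash)→1980, (A,merge)→2430, (C,merge)→2460, (A,hash)→2640, (A,nl)→18120, (C,nl)→18150; best=1980 via (C,hash)
  {ABC}: card=30000; try (C,hash)→5530, (B,hash)→9580, (C,merge)→18560, (B,merge)→51030, (B,nl_idx)→60780, (C,nl)→152600 …(+1); best=5530 via (C,hash)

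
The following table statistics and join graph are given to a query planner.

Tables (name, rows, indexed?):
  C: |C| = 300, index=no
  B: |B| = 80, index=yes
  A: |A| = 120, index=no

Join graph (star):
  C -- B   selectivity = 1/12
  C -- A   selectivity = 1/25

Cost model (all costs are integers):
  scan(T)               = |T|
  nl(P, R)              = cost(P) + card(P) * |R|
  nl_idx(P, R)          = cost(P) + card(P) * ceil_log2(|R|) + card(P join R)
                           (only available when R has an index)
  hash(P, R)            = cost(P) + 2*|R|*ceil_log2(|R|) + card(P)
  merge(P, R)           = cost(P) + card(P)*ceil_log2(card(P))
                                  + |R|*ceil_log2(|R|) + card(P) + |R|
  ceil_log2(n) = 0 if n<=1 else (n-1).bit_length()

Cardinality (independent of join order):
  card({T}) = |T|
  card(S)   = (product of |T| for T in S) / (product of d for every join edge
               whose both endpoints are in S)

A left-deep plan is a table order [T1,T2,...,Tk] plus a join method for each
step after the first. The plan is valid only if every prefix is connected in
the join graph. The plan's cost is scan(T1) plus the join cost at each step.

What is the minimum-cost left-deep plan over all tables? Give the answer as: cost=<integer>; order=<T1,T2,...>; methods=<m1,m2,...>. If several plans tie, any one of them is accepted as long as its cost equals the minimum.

cost=4840; order=C,A,B; methods=hash,hash

Selinger DP (subsets sized 1..n):
  {C}: scan cost=300, card=300
  {B}: scan cost=80, card=80
  {A}: scan cost=120, card=120
  {BC}: card=2000; try (B,hash)→1720, (C,merge)→3720, (B,merge)→3940, (B,nl_idx)→4400, (C,hash)→5560, (C,nl)→24080 …(+1); best=1720 via (B,hash)
  {AC}: card=1440; try (A,hash)→2280, (C,merge)→4080, (A,merge)→4260, (C,hash)→5640, (C,nl)→36120, (A,nl)→36300; best=2280 via (A,hash)
  {ABC}: card=9600; try (B,hash)→4840, (A,hash)→5400, (B,merge)→20200, (B,nl_idx)→21960, (A,merge)→26680, (B,nl)→117480 …(+1); best=4840 via (B,hash)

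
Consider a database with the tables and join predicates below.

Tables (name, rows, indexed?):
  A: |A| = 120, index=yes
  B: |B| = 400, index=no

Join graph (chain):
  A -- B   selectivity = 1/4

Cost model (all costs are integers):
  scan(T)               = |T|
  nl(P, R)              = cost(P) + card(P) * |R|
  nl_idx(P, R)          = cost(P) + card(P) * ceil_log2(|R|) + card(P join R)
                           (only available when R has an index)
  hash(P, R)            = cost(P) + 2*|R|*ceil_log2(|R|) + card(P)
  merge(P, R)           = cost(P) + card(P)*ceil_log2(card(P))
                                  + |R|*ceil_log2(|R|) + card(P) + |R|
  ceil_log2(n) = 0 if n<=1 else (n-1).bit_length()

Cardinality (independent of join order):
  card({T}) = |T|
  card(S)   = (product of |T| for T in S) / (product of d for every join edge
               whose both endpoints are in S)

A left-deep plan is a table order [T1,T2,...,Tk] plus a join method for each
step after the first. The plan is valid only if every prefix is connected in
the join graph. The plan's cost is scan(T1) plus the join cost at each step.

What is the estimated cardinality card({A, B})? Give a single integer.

Tables in S: A(120), B(400)
Edges inside S: A-B(d=4)
numerator = 120 * 400 = 48000
denominator = 4 = 4
card(S) = 48000 / 4 = 12000

12000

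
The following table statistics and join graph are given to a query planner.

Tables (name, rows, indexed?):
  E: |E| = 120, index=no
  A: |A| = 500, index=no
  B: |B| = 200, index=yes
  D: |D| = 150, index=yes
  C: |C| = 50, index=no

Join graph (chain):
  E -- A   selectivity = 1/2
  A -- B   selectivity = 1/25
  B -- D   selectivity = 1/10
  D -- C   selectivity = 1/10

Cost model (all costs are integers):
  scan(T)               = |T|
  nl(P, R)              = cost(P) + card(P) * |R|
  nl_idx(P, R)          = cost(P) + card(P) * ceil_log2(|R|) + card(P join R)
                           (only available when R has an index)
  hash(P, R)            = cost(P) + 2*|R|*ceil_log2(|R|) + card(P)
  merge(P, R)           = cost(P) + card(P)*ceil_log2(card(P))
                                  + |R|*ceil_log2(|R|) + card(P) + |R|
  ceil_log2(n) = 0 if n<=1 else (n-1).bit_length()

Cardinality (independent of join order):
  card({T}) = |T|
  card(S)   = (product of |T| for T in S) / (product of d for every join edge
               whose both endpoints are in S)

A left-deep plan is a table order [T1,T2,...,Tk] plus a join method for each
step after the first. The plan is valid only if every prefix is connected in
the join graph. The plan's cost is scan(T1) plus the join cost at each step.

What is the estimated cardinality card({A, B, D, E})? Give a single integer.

3600000

Tables in S: A(500), B(200), D(150), E(120)
Edges inside S: E-A(d=2), A-B(d=25), B-D(d=10)
numerator = 500 * 200 * 150 * 120 = 1800000000
denominator = 2 * 25 * 10 = 500
card(S) = 1800000000 / 500 = 3600000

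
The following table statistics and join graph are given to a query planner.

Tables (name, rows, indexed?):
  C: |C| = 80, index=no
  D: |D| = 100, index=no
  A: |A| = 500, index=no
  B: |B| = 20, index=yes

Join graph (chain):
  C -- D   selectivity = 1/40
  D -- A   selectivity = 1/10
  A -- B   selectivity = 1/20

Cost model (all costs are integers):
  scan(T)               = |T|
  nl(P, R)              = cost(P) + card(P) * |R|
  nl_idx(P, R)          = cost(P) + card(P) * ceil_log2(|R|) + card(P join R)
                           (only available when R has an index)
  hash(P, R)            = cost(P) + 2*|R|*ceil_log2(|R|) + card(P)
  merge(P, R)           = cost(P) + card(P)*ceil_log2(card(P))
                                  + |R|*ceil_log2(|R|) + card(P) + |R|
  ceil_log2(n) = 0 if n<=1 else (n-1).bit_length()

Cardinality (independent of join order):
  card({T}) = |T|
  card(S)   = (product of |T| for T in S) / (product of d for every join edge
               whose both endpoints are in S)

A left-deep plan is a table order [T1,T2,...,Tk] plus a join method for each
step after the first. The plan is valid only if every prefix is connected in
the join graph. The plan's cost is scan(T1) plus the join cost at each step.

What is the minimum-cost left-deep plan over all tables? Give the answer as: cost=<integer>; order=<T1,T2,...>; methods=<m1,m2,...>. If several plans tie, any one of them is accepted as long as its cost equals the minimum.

Selinger DP (subsets sized 1..n):
  {C}: scan cost=80, card=80
  {D}: scan cost=100, card=100
  {A}: scan cost=500, card=500
  {B}: scan cost=20, card=20
  {CD}: card=200; try (C,hash)→1320, (D,merge)→1520, (C,merge)→1540, (D,hash)→1560, (D,nl)→8080, (C,nl)→8100; best=1320 via (C,hash)
  {AD}: card=5000; try (D,hash)→2400, (A,merge)→5900, (D,merge)→6300, (A,hash)→9200, (A,nl)→50100, (D,nl)→50500; best=2400 via (D,hash)
  {AB}: card=500; try (B,hash)→1200, (B,nl_idx)→3500, (A,merge)→5140, (B,merge)→5620, (A,hash)→9040, (A,nl)→10020 …(+1); best=1200 via (B,hash)
  {ACD}: card=10000; try (A,merge)→8120, (C,hash)→8520, (A,hash)→10520, (C,merge)→73040, (A,nl)→101320, (C,nl)→402400; best=8120 via (A,merge)
  {ABD}: card=5000; try (D,hash)→3100, (D,merge)→7000, (B,hash)→7600, (B,nl_idx)→32400, (D,nl)→51200, (B,merge)→72520 …(+1); best=3100 via (D,hash)
  {ABCD}: card=10000; try (C,hash)→9220, (B,hash)→18320, (B,nl_idx)→68120, (C,merge)→73740, (B,merge)→158240, (B,nl)→208120 …(+1); best=9220 via (C,hash)

cost=9220; order=A,B,D,C; methods=hash,hash,hash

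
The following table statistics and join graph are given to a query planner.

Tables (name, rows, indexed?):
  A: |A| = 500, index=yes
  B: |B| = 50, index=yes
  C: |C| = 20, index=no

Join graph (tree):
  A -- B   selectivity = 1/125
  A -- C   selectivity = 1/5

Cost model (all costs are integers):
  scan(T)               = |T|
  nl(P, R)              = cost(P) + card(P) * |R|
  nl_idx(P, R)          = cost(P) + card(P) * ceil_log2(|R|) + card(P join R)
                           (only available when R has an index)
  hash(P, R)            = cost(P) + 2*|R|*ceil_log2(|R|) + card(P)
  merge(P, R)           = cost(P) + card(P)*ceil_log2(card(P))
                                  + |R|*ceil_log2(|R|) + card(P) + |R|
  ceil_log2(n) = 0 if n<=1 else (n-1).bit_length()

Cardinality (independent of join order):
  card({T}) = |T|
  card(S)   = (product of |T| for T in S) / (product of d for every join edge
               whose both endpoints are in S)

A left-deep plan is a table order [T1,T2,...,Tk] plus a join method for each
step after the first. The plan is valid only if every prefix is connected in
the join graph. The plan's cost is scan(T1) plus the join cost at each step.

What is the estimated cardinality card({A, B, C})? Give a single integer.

800

Tables in S: A(500), B(50), C(20)
Edges inside S: A-B(d=125), A-C(d=5)
numerator = 500 * 50 * 20 = 500000
denominator = 125 * 5 = 625
card(S) = 500000 / 625 = 800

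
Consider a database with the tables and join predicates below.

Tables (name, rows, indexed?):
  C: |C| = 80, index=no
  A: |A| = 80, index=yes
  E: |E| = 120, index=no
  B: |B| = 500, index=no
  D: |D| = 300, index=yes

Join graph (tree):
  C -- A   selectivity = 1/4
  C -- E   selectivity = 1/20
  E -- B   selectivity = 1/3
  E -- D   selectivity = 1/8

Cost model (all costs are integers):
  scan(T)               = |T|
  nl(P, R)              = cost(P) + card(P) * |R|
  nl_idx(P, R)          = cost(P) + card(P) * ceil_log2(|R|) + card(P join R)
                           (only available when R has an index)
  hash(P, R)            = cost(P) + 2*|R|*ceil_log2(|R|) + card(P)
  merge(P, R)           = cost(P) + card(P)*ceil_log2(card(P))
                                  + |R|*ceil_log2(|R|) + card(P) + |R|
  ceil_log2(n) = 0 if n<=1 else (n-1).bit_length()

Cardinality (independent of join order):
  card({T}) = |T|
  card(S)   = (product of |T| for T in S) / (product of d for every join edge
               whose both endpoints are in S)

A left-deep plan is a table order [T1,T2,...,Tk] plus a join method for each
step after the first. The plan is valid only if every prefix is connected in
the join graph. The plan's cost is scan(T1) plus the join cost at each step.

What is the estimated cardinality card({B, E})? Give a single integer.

Tables in S: B(500), E(120)
Edges inside S: E-B(d=3)
numerator = 500 * 120 = 60000
denominator = 3 = 3
card(S) = 60000 / 3 = 20000

20000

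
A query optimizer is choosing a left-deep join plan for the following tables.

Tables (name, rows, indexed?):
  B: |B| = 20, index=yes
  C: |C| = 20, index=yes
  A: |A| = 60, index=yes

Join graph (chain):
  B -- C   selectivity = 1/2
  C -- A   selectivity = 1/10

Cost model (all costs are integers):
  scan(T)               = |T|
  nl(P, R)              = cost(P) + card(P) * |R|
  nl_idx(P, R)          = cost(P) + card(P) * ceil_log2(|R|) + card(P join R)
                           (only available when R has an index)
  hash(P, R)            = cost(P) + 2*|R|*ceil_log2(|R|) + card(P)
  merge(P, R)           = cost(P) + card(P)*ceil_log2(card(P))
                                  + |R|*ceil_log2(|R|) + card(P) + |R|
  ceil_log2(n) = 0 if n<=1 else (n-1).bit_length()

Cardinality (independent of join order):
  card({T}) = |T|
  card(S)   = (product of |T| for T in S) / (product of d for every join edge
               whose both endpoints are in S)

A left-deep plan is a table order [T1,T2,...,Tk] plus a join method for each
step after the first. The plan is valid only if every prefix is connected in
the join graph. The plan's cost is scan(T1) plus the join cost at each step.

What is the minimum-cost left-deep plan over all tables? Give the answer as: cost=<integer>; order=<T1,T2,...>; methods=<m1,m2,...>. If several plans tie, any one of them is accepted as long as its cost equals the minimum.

Selinger DP (subsets sized 1..n):
  {B}: scan cost=20, card=20
  {C}: scan cost=20, card=20
  {A}: scan cost=60, card=60
  {BC}: card=200; try (C,hash)→240, (B,hash)→240, (C,merge)→260, (B,merge)→260, (C,nl_idx)→320, (B,nl_idx)→320 …(+2); best=240 via (C,hash)
  {AC}: card=120; try (A,nl_idx)→260, (C,hash)→320, (C,nl_idx)→480, (A,merge)→560, (C,merge)→600, (A,hash)→760 …(+2); best=260 via (A,nl_idx)
  {ABC}: card=1200; try (B,hash)→580, (A,hash)→1160, (B,merge)→1340, (B,nl_idx)→2060, (A,merge)→2460, (A,nl_idx)→2640 …(+2); best=580 via (B,hash)

cost=580; order=C,A,B; methods=nl_idx,hash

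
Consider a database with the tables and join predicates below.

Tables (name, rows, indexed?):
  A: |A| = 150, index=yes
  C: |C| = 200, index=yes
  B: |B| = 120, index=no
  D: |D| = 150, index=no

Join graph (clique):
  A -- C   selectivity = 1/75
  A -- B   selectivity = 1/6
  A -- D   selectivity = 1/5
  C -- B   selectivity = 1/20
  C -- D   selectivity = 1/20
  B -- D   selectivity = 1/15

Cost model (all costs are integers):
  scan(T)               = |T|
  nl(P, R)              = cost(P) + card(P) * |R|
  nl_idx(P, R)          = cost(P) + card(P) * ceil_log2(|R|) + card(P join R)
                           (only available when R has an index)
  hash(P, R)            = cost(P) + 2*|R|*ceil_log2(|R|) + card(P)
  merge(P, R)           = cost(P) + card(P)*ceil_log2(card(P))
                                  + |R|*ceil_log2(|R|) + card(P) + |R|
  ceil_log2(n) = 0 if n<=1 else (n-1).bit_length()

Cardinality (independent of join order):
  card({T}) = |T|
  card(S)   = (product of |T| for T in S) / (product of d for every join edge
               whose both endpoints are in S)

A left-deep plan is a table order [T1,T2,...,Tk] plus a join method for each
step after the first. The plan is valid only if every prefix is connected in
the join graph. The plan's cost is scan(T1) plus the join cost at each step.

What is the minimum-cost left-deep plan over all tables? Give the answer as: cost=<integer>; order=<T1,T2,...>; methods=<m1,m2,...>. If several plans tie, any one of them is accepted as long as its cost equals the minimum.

Selinger DP (subsets sized 1..n):
  {A}: scan cost=150, card=150
  {C}: scan cost=200, card=200
  {B}: scan cost=120, card=120
  {D}: scan cost=150, card=150
  {AC}: card=400; try (C,nl_idx)→1750, (A,nl_idx)→2200, (A,hash)→2800, (C,merge)→3300, (A,merge)→3350, (C,hash)→3500 …(+2); best=1750 via (C,nl_idx)
  {AB}: card=3000; try (B,hash)→1980, (A,merge)→2430, (B,merge)→2460, (A,hash)→2640, (A,nl_idx)→4080, (A,nl)→18120 …(+1); best=1980 via (B,hash)
  {AD}: card=4500; try (D,hash)→2700, (A,hash)→2700, (D,merge)→2850, (A,merge)→2850, (A,nl_idx)→5850, (D,nl)→22650 …(+1); best=2700 via (D,hash)
  {BC}: card=1200; try (B,hash)→2080, (C,nl_idx)→2280, (C,merge)→2880, (B,merge)→2960, (C,hash)→3440, (C,nl)→24120 …(+1); best=2080 via (B,hash)
  {CD}: card=1500; try (D,hash)→2800, (C,nl_idx)→2850, (C,merge)→3300, (D,merge)→3350, (C,hash)→3500, (C,nl)→30150 …(+1); best=2800 via (D,hash)
  {BD}: card=1200; try (B,hash)→1980, (D,merge)→2430, (B,merge)→2460, (D,hash)→2640, (D,nl)→18120, (B,nl)→18150; best=1980 via (B,hash)
  {ABC}: card=400; try (B,hash)→3830, (A,hash)→5680, (B,merge)→6710, (C,hash)→8180, (A,nl_idx)→12080, (A,merge)→17830 …(+5); best=3830 via (B,hash)
  {ACD}: card=600; try (D,hash)→4550, (A,hash)→6700, (D,merge)→7100, (C,hash)→10400, (A,nl_idx)→15400, (A,merge)→22150 …(+5); best=4550 via (D,hash)
  {ABD}: card=6000; try (A,hash)→5580, (D,hash)→7380, (B,hash)→8880, (A,nl_idx)→17580, (A,merge)→17730, (D,merge)→42330 …(+4); best=5580 via (A,hash)
  {BCD}: card=600; try (D,hash)→5680, (B,hash)→5980, (C,hash)→6380, (C,nl_idx)→12180, (D,merge)→17830, (C,merge)→18180 …(+4); best=5680 via (D,hash)
  {ABCD}: card=40; try (D,hash)→6630, (B,hash)→6830, (A,hash)→8680, (D,merge)→9180, (A,nl_idx)→10520, (B,merge)→12110 …(+8); best=6630 via (D,hash)

cost=6630; order=A,C,B,D; methods=nl_idx,hash,hash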